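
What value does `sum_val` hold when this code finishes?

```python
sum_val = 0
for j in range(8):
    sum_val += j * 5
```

Let's trace through this code step by step.

Initialize: sum_val = 0
Entering loop: for j in range(8):

After execution: sum_val = 140
140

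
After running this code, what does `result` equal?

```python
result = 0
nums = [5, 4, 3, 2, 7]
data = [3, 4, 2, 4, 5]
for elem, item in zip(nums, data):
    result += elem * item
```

Let's trace through this code step by step.

Initialize: result = 0
Initialize: nums = [5, 4, 3, 2, 7]
Initialize: data = [3, 4, 2, 4, 5]
Entering loop: for elem, item in zip(nums, data):

After execution: result = 80
80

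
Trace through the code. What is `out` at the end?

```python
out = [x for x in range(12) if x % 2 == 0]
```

Let's trace through this code step by step.

Initialize: out = [x for x in range(12) if x % 2 == 0]

After execution: out = [0, 2, 4, 6, 8, 10]
[0, 2, 4, 6, 8, 10]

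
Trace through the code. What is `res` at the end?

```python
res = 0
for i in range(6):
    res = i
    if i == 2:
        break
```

Let's trace through this code step by step.

Initialize: res = 0
Entering loop: for i in range(6):

After execution: res = 2
2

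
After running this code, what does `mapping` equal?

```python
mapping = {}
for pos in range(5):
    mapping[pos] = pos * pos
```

Let's trace through this code step by step.

Initialize: mapping = {}
Entering loop: for pos in range(5):

After execution: mapping = {0: 0, 1: 1, 2: 4, 3: 9, 4: 16}
{0: 0, 1: 1, 2: 4, 3: 9, 4: 16}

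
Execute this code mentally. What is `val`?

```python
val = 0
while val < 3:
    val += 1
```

Let's trace through this code step by step.

Initialize: val = 0
Entering loop: while val < 3:

After execution: val = 3
3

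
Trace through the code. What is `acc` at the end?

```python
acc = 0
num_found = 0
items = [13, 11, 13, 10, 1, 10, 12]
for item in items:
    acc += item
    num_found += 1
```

Let's trace through this code step by step.

Initialize: acc = 0
Initialize: num_found = 0
Initialize: items = [13, 11, 13, 10, 1, 10, 12]
Entering loop: for item in items:

After execution: acc = 70
70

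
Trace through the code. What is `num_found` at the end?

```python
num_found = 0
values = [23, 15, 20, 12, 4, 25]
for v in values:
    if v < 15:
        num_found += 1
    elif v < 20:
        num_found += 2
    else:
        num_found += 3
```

Let's trace through this code step by step.

Initialize: num_found = 0
Initialize: values = [23, 15, 20, 12, 4, 25]
Entering loop: for v in values:

After execution: num_found = 13
13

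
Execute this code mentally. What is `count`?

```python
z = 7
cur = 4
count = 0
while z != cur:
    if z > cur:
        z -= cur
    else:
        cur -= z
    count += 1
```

Let's trace through this code step by step.

Initialize: z = 7
Initialize: cur = 4
Initialize: count = 0
Entering loop: while z != cur:

After execution: count = 4
4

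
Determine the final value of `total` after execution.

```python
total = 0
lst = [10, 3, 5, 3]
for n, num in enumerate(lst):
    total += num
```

Let's trace through this code step by step.

Initialize: total = 0
Initialize: lst = [10, 3, 5, 3]
Entering loop: for n, num in enumerate(lst):

After execution: total = 21
21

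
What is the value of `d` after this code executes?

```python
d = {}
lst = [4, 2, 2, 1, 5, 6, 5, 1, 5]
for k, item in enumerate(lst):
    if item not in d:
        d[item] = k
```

Let's trace through this code step by step.

Initialize: d = {}
Initialize: lst = [4, 2, 2, 1, 5, 6, 5, 1, 5]
Entering loop: for k, item in enumerate(lst):

After execution: d = {4: 0, 2: 1, 1: 3, 5: 4, 6: 5}
{4: 0, 2: 1, 1: 3, 5: 4, 6: 5}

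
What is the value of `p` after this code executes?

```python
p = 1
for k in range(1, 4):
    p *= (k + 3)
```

Let's trace through this code step by step.

Initialize: p = 1
Entering loop: for k in range(1, 4):

After execution: p = 120
120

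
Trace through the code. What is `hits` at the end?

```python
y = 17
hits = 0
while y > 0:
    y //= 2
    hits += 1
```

Let's trace through this code step by step.

Initialize: y = 17
Initialize: hits = 0
Entering loop: while y > 0:

After execution: hits = 5
5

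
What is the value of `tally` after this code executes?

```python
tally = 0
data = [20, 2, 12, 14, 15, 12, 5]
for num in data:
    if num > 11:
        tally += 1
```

Let's trace through this code step by step.

Initialize: tally = 0
Initialize: data = [20, 2, 12, 14, 15, 12, 5]
Entering loop: for num in data:

After execution: tally = 5
5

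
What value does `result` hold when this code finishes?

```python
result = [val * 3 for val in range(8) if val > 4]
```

Let's trace through this code step by step.

Initialize: result = [val * 3 for val in range(8) if val > 4]

After execution: result = [15, 18, 21]
[15, 18, 21]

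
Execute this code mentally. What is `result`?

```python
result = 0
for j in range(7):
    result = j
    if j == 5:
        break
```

Let's trace through this code step by step.

Initialize: result = 0
Entering loop: for j in range(7):

After execution: result = 5
5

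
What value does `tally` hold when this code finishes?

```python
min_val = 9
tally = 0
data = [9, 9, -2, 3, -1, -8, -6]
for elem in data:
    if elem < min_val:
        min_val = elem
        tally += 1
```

Let's trace through this code step by step.

Initialize: min_val = 9
Initialize: tally = 0
Initialize: data = [9, 9, -2, 3, -1, -8, -6]
Entering loop: for elem in data:

After execution: tally = 2
2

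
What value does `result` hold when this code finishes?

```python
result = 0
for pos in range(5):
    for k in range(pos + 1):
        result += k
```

Let's trace through this code step by step.

Initialize: result = 0
Entering loop: for pos in range(5):

After execution: result = 20
20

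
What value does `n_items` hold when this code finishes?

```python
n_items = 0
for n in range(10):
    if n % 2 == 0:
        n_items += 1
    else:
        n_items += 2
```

Let's trace through this code step by step.

Initialize: n_items = 0
Entering loop: for n in range(10):

After execution: n_items = 15
15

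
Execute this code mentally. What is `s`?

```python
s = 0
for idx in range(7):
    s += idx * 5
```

Let's trace through this code step by step.

Initialize: s = 0
Entering loop: for idx in range(7):

After execution: s = 105
105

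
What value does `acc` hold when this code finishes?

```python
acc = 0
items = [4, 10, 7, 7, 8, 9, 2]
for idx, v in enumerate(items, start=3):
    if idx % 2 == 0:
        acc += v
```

Let's trace through this code step by step.

Initialize: acc = 0
Initialize: items = [4, 10, 7, 7, 8, 9, 2]
Entering loop: for idx, v in enumerate(items, start=3):

After execution: acc = 26
26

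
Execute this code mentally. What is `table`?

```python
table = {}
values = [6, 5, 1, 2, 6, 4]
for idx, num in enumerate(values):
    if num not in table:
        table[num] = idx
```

Let's trace through this code step by step.

Initialize: table = {}
Initialize: values = [6, 5, 1, 2, 6, 4]
Entering loop: for idx, num in enumerate(values):

After execution: table = {6: 0, 5: 1, 1: 2, 2: 3, 4: 5}
{6: 0, 5: 1, 1: 2, 2: 3, 4: 5}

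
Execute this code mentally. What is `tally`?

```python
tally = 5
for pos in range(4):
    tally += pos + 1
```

Let's trace through this code step by step.

Initialize: tally = 5
Entering loop: for pos in range(4):

After execution: tally = 15
15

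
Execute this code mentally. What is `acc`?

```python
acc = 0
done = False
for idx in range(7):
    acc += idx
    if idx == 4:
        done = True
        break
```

Let's trace through this code step by step.

Initialize: acc = 0
Initialize: done = False
Entering loop: for idx in range(7):

After execution: acc = 10
10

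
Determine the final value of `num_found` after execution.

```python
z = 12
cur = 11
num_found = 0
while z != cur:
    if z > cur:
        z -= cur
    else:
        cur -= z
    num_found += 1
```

Let's trace through this code step by step.

Initialize: z = 12
Initialize: cur = 11
Initialize: num_found = 0
Entering loop: while z != cur:

After execution: num_found = 11
11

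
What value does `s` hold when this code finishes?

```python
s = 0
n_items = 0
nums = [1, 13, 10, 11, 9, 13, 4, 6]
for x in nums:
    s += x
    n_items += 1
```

Let's trace through this code step by step.

Initialize: s = 0
Initialize: n_items = 0
Initialize: nums = [1, 13, 10, 11, 9, 13, 4, 6]
Entering loop: for x in nums:

After execution: s = 67
67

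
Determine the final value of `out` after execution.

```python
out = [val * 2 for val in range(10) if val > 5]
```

Let's trace through this code step by step.

Initialize: out = [val * 2 for val in range(10) if val > 5]

After execution: out = [12, 14, 16, 18]
[12, 14, 16, 18]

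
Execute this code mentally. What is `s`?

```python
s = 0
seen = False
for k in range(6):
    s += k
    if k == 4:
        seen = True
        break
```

Let's trace through this code step by step.

Initialize: s = 0
Initialize: seen = False
Entering loop: for k in range(6):

After execution: s = 10
10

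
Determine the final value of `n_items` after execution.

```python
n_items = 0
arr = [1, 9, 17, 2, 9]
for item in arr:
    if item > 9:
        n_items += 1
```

Let's trace through this code step by step.

Initialize: n_items = 0
Initialize: arr = [1, 9, 17, 2, 9]
Entering loop: for item in arr:

After execution: n_items = 1
1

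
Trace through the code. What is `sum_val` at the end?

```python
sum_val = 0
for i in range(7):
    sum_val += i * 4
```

Let's trace through this code step by step.

Initialize: sum_val = 0
Entering loop: for i in range(7):

After execution: sum_val = 84
84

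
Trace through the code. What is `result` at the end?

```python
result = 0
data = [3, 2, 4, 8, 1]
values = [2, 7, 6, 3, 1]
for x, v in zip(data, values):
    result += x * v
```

Let's trace through this code step by step.

Initialize: result = 0
Initialize: data = [3, 2, 4, 8, 1]
Initialize: values = [2, 7, 6, 3, 1]
Entering loop: for x, v in zip(data, values):

After execution: result = 69
69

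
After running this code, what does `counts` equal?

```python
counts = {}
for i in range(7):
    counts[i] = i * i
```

Let's trace through this code step by step.

Initialize: counts = {}
Entering loop: for i in range(7):

After execution: counts = {0: 0, 1: 1, 2: 4, 3: 9, 4: 16, 5: 25, 6: 36}
{0: 0, 1: 1, 2: 4, 3: 9, 4: 16, 5: 25, 6: 36}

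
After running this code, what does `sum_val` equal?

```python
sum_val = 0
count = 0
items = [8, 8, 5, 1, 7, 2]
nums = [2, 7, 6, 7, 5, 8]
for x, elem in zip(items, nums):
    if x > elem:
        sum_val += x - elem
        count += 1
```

Let's trace through this code step by step.

Initialize: sum_val = 0
Initialize: count = 0
Initialize: items = [8, 8, 5, 1, 7, 2]
Initialize: nums = [2, 7, 6, 7, 5, 8]
Entering loop: for x, elem in zip(items, nums):

After execution: sum_val = 9
9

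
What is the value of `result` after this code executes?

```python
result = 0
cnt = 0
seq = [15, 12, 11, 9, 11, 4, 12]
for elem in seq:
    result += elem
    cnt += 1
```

Let's trace through this code step by step.

Initialize: result = 0
Initialize: cnt = 0
Initialize: seq = [15, 12, 11, 9, 11, 4, 12]
Entering loop: for elem in seq:

After execution: result = 74
74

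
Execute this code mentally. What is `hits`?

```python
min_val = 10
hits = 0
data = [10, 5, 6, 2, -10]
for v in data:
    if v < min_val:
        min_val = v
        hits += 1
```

Let's trace through this code step by step.

Initialize: min_val = 10
Initialize: hits = 0
Initialize: data = [10, 5, 6, 2, -10]
Entering loop: for v in data:

After execution: hits = 3
3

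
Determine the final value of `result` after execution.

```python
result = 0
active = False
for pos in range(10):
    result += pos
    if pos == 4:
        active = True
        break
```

Let's trace through this code step by step.

Initialize: result = 0
Initialize: active = False
Entering loop: for pos in range(10):

After execution: result = 10
10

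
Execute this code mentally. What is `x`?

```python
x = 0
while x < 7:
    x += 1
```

Let's trace through this code step by step.

Initialize: x = 0
Entering loop: while x < 7:

After execution: x = 7
7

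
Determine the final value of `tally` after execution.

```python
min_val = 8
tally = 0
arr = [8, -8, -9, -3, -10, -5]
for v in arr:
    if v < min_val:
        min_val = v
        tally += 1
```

Let's trace through this code step by step.

Initialize: min_val = 8
Initialize: tally = 0
Initialize: arr = [8, -8, -9, -3, -10, -5]
Entering loop: for v in arr:

After execution: tally = 3
3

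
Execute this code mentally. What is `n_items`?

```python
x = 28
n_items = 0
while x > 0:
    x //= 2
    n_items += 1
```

Let's trace through this code step by step.

Initialize: x = 28
Initialize: n_items = 0
Entering loop: while x > 0:

After execution: n_items = 5
5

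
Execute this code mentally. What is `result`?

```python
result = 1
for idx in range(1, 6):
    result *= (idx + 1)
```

Let's trace through this code step by step.

Initialize: result = 1
Entering loop: for idx in range(1, 6):

After execution: result = 720
720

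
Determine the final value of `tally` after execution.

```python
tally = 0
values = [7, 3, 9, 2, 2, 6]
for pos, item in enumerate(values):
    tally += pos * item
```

Let's trace through this code step by step.

Initialize: tally = 0
Initialize: values = [7, 3, 9, 2, 2, 6]
Entering loop: for pos, item in enumerate(values):

After execution: tally = 65
65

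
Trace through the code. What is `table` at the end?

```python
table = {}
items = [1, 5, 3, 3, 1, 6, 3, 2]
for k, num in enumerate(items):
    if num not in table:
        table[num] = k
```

Let's trace through this code step by step.

Initialize: table = {}
Initialize: items = [1, 5, 3, 3, 1, 6, 3, 2]
Entering loop: for k, num in enumerate(items):

After execution: table = {1: 0, 5: 1, 3: 2, 6: 5, 2: 7}
{1: 0, 5: 1, 3: 2, 6: 5, 2: 7}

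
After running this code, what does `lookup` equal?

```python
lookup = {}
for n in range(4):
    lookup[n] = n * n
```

Let's trace through this code step by step.

Initialize: lookup = {}
Entering loop: for n in range(4):

After execution: lookup = {0: 0, 1: 1, 2: 4, 3: 9}
{0: 0, 1: 1, 2: 4, 3: 9}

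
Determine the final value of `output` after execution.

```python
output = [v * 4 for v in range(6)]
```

Let's trace through this code step by step.

Initialize: output = [v * 4 for v in range(6)]

After execution: output = [0, 4, 8, 12, 16, 20]
[0, 4, 8, 12, 16, 20]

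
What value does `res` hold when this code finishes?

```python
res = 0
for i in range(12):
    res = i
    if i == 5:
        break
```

Let's trace through this code step by step.

Initialize: res = 0
Entering loop: for i in range(12):

After execution: res = 5
5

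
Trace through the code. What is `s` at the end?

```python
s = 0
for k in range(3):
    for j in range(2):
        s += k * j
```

Let's trace through this code step by step.

Initialize: s = 0
Entering loop: for k in range(3):

After execution: s = 3
3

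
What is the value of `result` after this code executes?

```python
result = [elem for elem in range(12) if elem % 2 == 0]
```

Let's trace through this code step by step.

Initialize: result = [elem for elem in range(12) if elem % 2 == 0]

After execution: result = [0, 2, 4, 6, 8, 10]
[0, 2, 4, 6, 8, 10]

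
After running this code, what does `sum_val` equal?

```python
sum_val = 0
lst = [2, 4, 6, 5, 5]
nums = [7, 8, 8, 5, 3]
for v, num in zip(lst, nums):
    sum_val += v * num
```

Let's trace through this code step by step.

Initialize: sum_val = 0
Initialize: lst = [2, 4, 6, 5, 5]
Initialize: nums = [7, 8, 8, 5, 3]
Entering loop: for v, num in zip(lst, nums):

After execution: sum_val = 134
134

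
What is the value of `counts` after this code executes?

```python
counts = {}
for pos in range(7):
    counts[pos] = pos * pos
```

Let's trace through this code step by step.

Initialize: counts = {}
Entering loop: for pos in range(7):

After execution: counts = {0: 0, 1: 1, 2: 4, 3: 9, 4: 16, 5: 25, 6: 36}
{0: 0, 1: 1, 2: 4, 3: 9, 4: 16, 5: 25, 6: 36}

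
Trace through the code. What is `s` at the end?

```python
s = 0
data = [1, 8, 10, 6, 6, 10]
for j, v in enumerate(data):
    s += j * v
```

Let's trace through this code step by step.

Initialize: s = 0
Initialize: data = [1, 8, 10, 6, 6, 10]
Entering loop: for j, v in enumerate(data):

After execution: s = 120
120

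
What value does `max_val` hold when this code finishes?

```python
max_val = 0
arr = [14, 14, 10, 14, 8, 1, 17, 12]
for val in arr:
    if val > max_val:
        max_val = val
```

Let's trace through this code step by step.

Initialize: max_val = 0
Initialize: arr = [14, 14, 10, 14, 8, 1, 17, 12]
Entering loop: for val in arr:

After execution: max_val = 17
17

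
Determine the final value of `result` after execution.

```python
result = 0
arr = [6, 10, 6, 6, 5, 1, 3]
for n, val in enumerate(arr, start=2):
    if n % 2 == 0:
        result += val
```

Let's trace through this code step by step.

Initialize: result = 0
Initialize: arr = [6, 10, 6, 6, 5, 1, 3]
Entering loop: for n, val in enumerate(arr, start=2):

After execution: result = 20
20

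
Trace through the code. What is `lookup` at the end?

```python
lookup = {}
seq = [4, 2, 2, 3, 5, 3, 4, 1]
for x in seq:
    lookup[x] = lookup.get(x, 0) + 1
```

Let's trace through this code step by step.

Initialize: lookup = {}
Initialize: seq = [4, 2, 2, 3, 5, 3, 4, 1]
Entering loop: for x in seq:

After execution: lookup = {4: 2, 2: 2, 3: 2, 5: 1, 1: 1}
{4: 2, 2: 2, 3: 2, 5: 1, 1: 1}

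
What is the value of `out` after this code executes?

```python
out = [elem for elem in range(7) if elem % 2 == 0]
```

Let's trace through this code step by step.

Initialize: out = [elem for elem in range(7) if elem % 2 == 0]

After execution: out = [0, 2, 4, 6]
[0, 2, 4, 6]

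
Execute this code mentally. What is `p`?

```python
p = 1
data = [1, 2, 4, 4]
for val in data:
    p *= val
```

Let's trace through this code step by step.

Initialize: p = 1
Initialize: data = [1, 2, 4, 4]
Entering loop: for val in data:

After execution: p = 32
32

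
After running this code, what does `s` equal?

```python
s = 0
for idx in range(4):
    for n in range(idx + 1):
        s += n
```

Let's trace through this code step by step.

Initialize: s = 0
Entering loop: for idx in range(4):

After execution: s = 10
10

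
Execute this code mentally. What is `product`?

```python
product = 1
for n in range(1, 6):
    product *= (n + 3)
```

Let's trace through this code step by step.

Initialize: product = 1
Entering loop: for n in range(1, 6):

After execution: product = 6720
6720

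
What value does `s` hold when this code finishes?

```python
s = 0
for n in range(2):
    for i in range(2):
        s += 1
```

Let's trace through this code step by step.

Initialize: s = 0
Entering loop: for n in range(2):

After execution: s = 4
4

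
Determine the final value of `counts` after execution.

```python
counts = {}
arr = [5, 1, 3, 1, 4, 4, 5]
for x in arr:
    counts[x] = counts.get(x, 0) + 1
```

Let's trace through this code step by step.

Initialize: counts = {}
Initialize: arr = [5, 1, 3, 1, 4, 4, 5]
Entering loop: for x in arr:

After execution: counts = {5: 2, 1: 2, 3: 1, 4: 2}
{5: 2, 1: 2, 3: 1, 4: 2}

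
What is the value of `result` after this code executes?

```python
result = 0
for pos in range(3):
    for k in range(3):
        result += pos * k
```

Let's trace through this code step by step.

Initialize: result = 0
Entering loop: for pos in range(3):

After execution: result = 9
9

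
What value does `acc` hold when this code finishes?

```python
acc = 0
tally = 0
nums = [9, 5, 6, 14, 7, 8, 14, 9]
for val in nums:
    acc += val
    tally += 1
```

Let's trace through this code step by step.

Initialize: acc = 0
Initialize: tally = 0
Initialize: nums = [9, 5, 6, 14, 7, 8, 14, 9]
Entering loop: for val in nums:

After execution: acc = 72
72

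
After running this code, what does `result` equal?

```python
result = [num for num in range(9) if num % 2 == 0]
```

Let's trace through this code step by step.

Initialize: result = [num for num in range(9) if num % 2 == 0]

After execution: result = [0, 2, 4, 6, 8]
[0, 2, 4, 6, 8]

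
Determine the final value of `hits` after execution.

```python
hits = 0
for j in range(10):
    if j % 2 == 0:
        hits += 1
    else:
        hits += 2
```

Let's trace through this code step by step.

Initialize: hits = 0
Entering loop: for j in range(10):

After execution: hits = 15
15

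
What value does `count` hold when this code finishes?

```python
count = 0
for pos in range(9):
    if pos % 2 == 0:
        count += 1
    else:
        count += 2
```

Let's trace through this code step by step.

Initialize: count = 0
Entering loop: for pos in range(9):

After execution: count = 13
13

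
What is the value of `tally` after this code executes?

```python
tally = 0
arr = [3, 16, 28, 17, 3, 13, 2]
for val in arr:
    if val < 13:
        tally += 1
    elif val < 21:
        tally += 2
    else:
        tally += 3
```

Let's trace through this code step by step.

Initialize: tally = 0
Initialize: arr = [3, 16, 28, 17, 3, 13, 2]
Entering loop: for val in arr:

After execution: tally = 12
12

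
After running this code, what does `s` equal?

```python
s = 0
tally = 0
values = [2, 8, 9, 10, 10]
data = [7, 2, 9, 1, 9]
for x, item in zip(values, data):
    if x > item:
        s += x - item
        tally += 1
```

Let's trace through this code step by step.

Initialize: s = 0
Initialize: tally = 0
Initialize: values = [2, 8, 9, 10, 10]
Initialize: data = [7, 2, 9, 1, 9]
Entering loop: for x, item in zip(values, data):

After execution: s = 16
16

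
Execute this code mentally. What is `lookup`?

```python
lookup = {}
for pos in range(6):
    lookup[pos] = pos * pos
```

Let's trace through this code step by step.

Initialize: lookup = {}
Entering loop: for pos in range(6):

After execution: lookup = {0: 0, 1: 1, 2: 4, 3: 9, 4: 16, 5: 25}
{0: 0, 1: 1, 2: 4, 3: 9, 4: 16, 5: 25}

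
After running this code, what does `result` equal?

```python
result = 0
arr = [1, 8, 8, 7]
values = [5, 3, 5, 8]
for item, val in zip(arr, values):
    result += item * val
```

Let's trace through this code step by step.

Initialize: result = 0
Initialize: arr = [1, 8, 8, 7]
Initialize: values = [5, 3, 5, 8]
Entering loop: for item, val in zip(arr, values):

After execution: result = 125
125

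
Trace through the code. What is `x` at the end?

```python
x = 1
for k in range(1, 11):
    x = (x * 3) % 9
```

Let's trace through this code step by step.

Initialize: x = 1
Entering loop: for k in range(1, 11):

After execution: x = 0
0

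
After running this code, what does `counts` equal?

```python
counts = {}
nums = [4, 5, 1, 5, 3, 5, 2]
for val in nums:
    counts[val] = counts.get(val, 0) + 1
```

Let's trace through this code step by step.

Initialize: counts = {}
Initialize: nums = [4, 5, 1, 5, 3, 5, 2]
Entering loop: for val in nums:

After execution: counts = {4: 1, 5: 3, 1: 1, 3: 1, 2: 1}
{4: 1, 5: 3, 1: 1, 3: 1, 2: 1}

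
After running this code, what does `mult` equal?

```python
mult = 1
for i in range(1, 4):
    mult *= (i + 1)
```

Let's trace through this code step by step.

Initialize: mult = 1
Entering loop: for i in range(1, 4):

After execution: mult = 24
24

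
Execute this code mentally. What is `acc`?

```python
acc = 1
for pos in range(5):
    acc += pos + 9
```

Let's trace through this code step by step.

Initialize: acc = 1
Entering loop: for pos in range(5):

After execution: acc = 56
56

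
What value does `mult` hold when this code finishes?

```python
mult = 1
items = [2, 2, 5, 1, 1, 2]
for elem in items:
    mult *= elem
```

Let's trace through this code step by step.

Initialize: mult = 1
Initialize: items = [2, 2, 5, 1, 1, 2]
Entering loop: for elem in items:

After execution: mult = 40
40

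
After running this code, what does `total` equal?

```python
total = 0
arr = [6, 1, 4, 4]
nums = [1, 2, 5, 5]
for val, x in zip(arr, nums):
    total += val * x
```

Let's trace through this code step by step.

Initialize: total = 0
Initialize: arr = [6, 1, 4, 4]
Initialize: nums = [1, 2, 5, 5]
Entering loop: for val, x in zip(arr, nums):

After execution: total = 48
48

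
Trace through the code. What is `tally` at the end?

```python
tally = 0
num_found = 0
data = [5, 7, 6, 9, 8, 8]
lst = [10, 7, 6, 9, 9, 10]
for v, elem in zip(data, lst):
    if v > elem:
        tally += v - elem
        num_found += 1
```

Let's trace through this code step by step.

Initialize: tally = 0
Initialize: num_found = 0
Initialize: data = [5, 7, 6, 9, 8, 8]
Initialize: lst = [10, 7, 6, 9, 9, 10]
Entering loop: for v, elem in zip(data, lst):

After execution: tally = 0
0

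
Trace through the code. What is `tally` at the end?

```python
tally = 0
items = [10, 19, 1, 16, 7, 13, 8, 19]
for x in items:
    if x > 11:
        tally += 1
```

Let's trace through this code step by step.

Initialize: tally = 0
Initialize: items = [10, 19, 1, 16, 7, 13, 8, 19]
Entering loop: for x in items:

After execution: tally = 4
4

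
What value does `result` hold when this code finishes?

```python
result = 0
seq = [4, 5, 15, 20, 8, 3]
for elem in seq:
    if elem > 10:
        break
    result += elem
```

Let's trace through this code step by step.

Initialize: result = 0
Initialize: seq = [4, 5, 15, 20, 8, 3]
Entering loop: for elem in seq:

After execution: result = 9
9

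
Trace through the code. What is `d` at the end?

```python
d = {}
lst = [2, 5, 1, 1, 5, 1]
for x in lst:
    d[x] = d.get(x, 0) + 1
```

Let's trace through this code step by step.

Initialize: d = {}
Initialize: lst = [2, 5, 1, 1, 5, 1]
Entering loop: for x in lst:

After execution: d = {2: 1, 5: 2, 1: 3}
{2: 1, 5: 2, 1: 3}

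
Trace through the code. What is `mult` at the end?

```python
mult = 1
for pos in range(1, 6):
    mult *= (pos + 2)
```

Let's trace through this code step by step.

Initialize: mult = 1
Entering loop: for pos in range(1, 6):

After execution: mult = 2520
2520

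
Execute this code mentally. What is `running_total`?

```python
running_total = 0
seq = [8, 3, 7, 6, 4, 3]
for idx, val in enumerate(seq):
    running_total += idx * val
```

Let's trace through this code step by step.

Initialize: running_total = 0
Initialize: seq = [8, 3, 7, 6, 4, 3]
Entering loop: for idx, val in enumerate(seq):

After execution: running_total = 66
66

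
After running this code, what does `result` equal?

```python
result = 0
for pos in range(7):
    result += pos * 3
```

Let's trace through this code step by step.

Initialize: result = 0
Entering loop: for pos in range(7):

After execution: result = 63
63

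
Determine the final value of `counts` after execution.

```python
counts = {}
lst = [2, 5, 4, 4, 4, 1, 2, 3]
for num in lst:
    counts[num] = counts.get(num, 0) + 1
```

Let's trace through this code step by step.

Initialize: counts = {}
Initialize: lst = [2, 5, 4, 4, 4, 1, 2, 3]
Entering loop: for num in lst:

After execution: counts = {2: 2, 5: 1, 4: 3, 1: 1, 3: 1}
{2: 2, 5: 1, 4: 3, 1: 1, 3: 1}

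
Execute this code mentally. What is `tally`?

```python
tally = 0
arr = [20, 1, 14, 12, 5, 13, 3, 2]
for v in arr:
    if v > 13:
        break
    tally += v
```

Let's trace through this code step by step.

Initialize: tally = 0
Initialize: arr = [20, 1, 14, 12, 5, 13, 3, 2]
Entering loop: for v in arr:

After execution: tally = 0
0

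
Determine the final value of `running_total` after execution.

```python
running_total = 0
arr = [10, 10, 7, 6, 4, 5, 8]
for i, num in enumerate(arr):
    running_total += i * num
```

Let's trace through this code step by step.

Initialize: running_total = 0
Initialize: arr = [10, 10, 7, 6, 4, 5, 8]
Entering loop: for i, num in enumerate(arr):

After execution: running_total = 131
131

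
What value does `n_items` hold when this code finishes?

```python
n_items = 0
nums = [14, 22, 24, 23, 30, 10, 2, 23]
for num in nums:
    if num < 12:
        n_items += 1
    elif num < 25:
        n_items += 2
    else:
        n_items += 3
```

Let's trace through this code step by step.

Initialize: n_items = 0
Initialize: nums = [14, 22, 24, 23, 30, 10, 2, 23]
Entering loop: for num in nums:

After execution: n_items = 15
15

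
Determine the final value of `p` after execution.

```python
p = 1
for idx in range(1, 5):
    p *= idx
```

Let's trace through this code step by step.

Initialize: p = 1
Entering loop: for idx in range(1, 5):

After execution: p = 24
24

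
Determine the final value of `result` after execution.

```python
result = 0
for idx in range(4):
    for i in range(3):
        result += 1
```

Let's trace through this code step by step.

Initialize: result = 0
Entering loop: for idx in range(4):

After execution: result = 12
12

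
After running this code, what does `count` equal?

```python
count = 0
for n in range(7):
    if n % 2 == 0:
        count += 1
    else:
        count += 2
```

Let's trace through this code step by step.

Initialize: count = 0
Entering loop: for n in range(7):

After execution: count = 10
10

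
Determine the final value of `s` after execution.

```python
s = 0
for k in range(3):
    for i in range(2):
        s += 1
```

Let's trace through this code step by step.

Initialize: s = 0
Entering loop: for k in range(3):

After execution: s = 6
6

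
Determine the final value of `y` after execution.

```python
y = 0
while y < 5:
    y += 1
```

Let's trace through this code step by step.

Initialize: y = 0
Entering loop: while y < 5:

After execution: y = 5
5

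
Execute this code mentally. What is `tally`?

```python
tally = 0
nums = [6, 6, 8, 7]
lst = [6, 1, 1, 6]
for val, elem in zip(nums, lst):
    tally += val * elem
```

Let's trace through this code step by step.

Initialize: tally = 0
Initialize: nums = [6, 6, 8, 7]
Initialize: lst = [6, 1, 1, 6]
Entering loop: for val, elem in zip(nums, lst):

After execution: tally = 92
92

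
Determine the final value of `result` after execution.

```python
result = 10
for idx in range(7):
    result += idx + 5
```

Let's trace through this code step by step.

Initialize: result = 10
Entering loop: for idx in range(7):

After execution: result = 66
66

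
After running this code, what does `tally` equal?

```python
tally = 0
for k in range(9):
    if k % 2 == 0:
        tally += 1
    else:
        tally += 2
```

Let's trace through this code step by step.

Initialize: tally = 0
Entering loop: for k in range(9):

After execution: tally = 13
13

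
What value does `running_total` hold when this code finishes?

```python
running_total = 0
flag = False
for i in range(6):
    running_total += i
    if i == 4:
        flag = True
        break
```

Let's trace through this code step by step.

Initialize: running_total = 0
Initialize: flag = False
Entering loop: for i in range(6):

After execution: running_total = 10
10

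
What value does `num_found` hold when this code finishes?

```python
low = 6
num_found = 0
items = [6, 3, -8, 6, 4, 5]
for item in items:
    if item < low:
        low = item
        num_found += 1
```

Let's trace through this code step by step.

Initialize: low = 6
Initialize: num_found = 0
Initialize: items = [6, 3, -8, 6, 4, 5]
Entering loop: for item in items:

After execution: num_found = 2
2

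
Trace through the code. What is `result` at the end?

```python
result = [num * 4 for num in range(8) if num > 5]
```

Let's trace through this code step by step.

Initialize: result = [num * 4 for num in range(8) if num > 5]

After execution: result = [24, 28]
[24, 28]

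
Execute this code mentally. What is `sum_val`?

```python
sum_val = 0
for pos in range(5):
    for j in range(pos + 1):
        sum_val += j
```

Let's trace through this code step by step.

Initialize: sum_val = 0
Entering loop: for pos in range(5):

After execution: sum_val = 20
20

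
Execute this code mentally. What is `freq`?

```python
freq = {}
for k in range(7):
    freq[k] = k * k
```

Let's trace through this code step by step.

Initialize: freq = {}
Entering loop: for k in range(7):

After execution: freq = {0: 0, 1: 1, 2: 4, 3: 9, 4: 16, 5: 25, 6: 36}
{0: 0, 1: 1, 2: 4, 3: 9, 4: 16, 5: 25, 6: 36}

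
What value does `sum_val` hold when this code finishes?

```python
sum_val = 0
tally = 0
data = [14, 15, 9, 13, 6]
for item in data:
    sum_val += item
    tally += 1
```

Let's trace through this code step by step.

Initialize: sum_val = 0
Initialize: tally = 0
Initialize: data = [14, 15, 9, 13, 6]
Entering loop: for item in data:

After execution: sum_val = 57
57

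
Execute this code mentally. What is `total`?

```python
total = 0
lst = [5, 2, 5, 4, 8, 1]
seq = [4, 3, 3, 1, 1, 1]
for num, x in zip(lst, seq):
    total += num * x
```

Let's trace through this code step by step.

Initialize: total = 0
Initialize: lst = [5, 2, 5, 4, 8, 1]
Initialize: seq = [4, 3, 3, 1, 1, 1]
Entering loop: for num, x in zip(lst, seq):

After execution: total = 54
54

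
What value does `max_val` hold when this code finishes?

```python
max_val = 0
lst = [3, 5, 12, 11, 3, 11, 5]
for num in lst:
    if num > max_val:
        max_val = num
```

Let's trace through this code step by step.

Initialize: max_val = 0
Initialize: lst = [3, 5, 12, 11, 3, 11, 5]
Entering loop: for num in lst:

After execution: max_val = 12
12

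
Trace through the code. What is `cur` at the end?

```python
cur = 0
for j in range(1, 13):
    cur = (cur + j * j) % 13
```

Let's trace through this code step by step.

Initialize: cur = 0
Entering loop: for j in range(1, 13):

After execution: cur = 0
0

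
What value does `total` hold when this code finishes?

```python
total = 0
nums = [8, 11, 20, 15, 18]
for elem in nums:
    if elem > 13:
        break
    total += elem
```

Let's trace through this code step by step.

Initialize: total = 0
Initialize: nums = [8, 11, 20, 15, 18]
Entering loop: for elem in nums:

After execution: total = 19
19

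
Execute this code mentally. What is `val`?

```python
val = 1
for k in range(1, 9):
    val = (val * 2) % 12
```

Let's trace through this code step by step.

Initialize: val = 1
Entering loop: for k in range(1, 9):

After execution: val = 4
4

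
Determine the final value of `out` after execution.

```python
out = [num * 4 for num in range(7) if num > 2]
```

Let's trace through this code step by step.

Initialize: out = [num * 4 for num in range(7) if num > 2]

After execution: out = [12, 16, 20, 24]
[12, 16, 20, 24]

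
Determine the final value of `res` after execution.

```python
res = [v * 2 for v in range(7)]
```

Let's trace through this code step by step.

Initialize: res = [v * 2 for v in range(7)]

After execution: res = [0, 2, 4, 6, 8, 10, 12]
[0, 2, 4, 6, 8, 10, 12]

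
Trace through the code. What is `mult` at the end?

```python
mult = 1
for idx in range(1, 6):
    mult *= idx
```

Let's trace through this code step by step.

Initialize: mult = 1
Entering loop: for idx in range(1, 6):

After execution: mult = 120
120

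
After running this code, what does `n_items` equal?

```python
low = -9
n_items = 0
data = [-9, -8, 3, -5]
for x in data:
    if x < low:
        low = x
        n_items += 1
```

Let's trace through this code step by step.

Initialize: low = -9
Initialize: n_items = 0
Initialize: data = [-9, -8, 3, -5]
Entering loop: for x in data:

After execution: n_items = 0
0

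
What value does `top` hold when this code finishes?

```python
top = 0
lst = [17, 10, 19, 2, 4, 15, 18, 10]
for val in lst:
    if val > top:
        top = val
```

Let's trace through this code step by step.

Initialize: top = 0
Initialize: lst = [17, 10, 19, 2, 4, 15, 18, 10]
Entering loop: for val in lst:

After execution: top = 19
19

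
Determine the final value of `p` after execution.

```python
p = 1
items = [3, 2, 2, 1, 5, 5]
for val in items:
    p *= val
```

Let's trace through this code step by step.

Initialize: p = 1
Initialize: items = [3, 2, 2, 1, 5, 5]
Entering loop: for val in items:

After execution: p = 300
300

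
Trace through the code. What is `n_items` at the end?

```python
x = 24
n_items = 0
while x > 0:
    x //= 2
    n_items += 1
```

Let's trace through this code step by step.

Initialize: x = 24
Initialize: n_items = 0
Entering loop: while x > 0:

After execution: n_items = 5
5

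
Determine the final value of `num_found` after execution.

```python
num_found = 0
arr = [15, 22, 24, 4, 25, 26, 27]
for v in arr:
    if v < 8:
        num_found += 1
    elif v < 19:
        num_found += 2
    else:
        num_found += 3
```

Let's trace through this code step by step.

Initialize: num_found = 0
Initialize: arr = [15, 22, 24, 4, 25, 26, 27]
Entering loop: for v in arr:

After execution: num_found = 18
18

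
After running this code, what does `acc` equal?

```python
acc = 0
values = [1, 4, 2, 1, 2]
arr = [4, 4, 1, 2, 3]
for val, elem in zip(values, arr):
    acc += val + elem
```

Let's trace through this code step by step.

Initialize: acc = 0
Initialize: values = [1, 4, 2, 1, 2]
Initialize: arr = [4, 4, 1, 2, 3]
Entering loop: for val, elem in zip(values, arr):

After execution: acc = 24
24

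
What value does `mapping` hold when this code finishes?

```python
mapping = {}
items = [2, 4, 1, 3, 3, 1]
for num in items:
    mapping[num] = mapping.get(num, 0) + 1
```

Let's trace through this code step by step.

Initialize: mapping = {}
Initialize: items = [2, 4, 1, 3, 3, 1]
Entering loop: for num in items:

After execution: mapping = {2: 1, 4: 1, 1: 2, 3: 2}
{2: 1, 4: 1, 1: 2, 3: 2}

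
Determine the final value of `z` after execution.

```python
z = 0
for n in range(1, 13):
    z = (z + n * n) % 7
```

Let's trace through this code step by step.

Initialize: z = 0
Entering loop: for n in range(1, 13):

After execution: z = 6
6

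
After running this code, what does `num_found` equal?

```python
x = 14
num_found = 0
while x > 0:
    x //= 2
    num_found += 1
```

Let's trace through this code step by step.

Initialize: x = 14
Initialize: num_found = 0
Entering loop: while x > 0:

After execution: num_found = 4
4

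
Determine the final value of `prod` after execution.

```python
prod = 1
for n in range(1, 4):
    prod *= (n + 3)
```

Let's trace through this code step by step.

Initialize: prod = 1
Entering loop: for n in range(1, 4):

After execution: prod = 120
120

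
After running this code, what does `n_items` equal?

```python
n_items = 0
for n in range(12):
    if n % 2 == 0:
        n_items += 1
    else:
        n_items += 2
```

Let's trace through this code step by step.

Initialize: n_items = 0
Entering loop: for n in range(12):

After execution: n_items = 18
18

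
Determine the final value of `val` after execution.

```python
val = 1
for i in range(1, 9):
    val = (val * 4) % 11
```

Let's trace through this code step by step.

Initialize: val = 1
Entering loop: for i in range(1, 9):

After execution: val = 9
9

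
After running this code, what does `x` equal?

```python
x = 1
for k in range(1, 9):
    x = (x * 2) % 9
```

Let's trace through this code step by step.

Initialize: x = 1
Entering loop: for k in range(1, 9):

After execution: x = 4
4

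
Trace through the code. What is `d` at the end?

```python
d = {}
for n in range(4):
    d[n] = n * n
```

Let's trace through this code step by step.

Initialize: d = {}
Entering loop: for n in range(4):

After execution: d = {0: 0, 1: 1, 2: 4, 3: 9}
{0: 0, 1: 1, 2: 4, 3: 9}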